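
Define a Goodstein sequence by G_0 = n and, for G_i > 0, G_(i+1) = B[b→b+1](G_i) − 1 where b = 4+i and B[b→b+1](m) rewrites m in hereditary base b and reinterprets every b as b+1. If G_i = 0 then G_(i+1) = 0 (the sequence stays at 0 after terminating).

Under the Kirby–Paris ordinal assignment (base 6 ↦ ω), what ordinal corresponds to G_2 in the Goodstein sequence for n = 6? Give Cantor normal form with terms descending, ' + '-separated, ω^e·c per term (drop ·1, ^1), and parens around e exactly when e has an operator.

(0) 6|_4 = 4 + 2 ↦ 5 + 2|_5 = 7 ⇒ 6
(1) 6|_5 = 5 + 1 ↦ 6 + 1|_6 = 7 ⇒ 6
(2) 6|_6 = 6 ↦ 7|_7 = 7 ⇒ 6

ω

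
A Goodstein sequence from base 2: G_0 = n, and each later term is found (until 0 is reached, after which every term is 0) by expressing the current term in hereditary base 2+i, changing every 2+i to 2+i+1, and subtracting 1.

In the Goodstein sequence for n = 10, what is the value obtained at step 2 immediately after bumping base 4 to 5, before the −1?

15626

(0) 10|_2 = 2^(2 + 1) + 2 ↦ 3^(3 + 1) + 3|_3 = 84 ⇒ 83
(1) 83|_3 = 3^(3 + 1) + 2 ↦ 4^(4 + 1) + 2|_4 = 1026 ⇒ 1025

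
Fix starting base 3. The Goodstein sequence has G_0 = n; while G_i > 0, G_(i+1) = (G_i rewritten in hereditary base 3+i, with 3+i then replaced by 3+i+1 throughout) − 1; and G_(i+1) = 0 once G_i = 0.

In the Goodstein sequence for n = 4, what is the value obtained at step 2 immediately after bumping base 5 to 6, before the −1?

4

step 0: 4 = 3 + 1; sub 4 for 3: 4 + 1; = 5; G_1 = 5−1 = 4
step 1: 4 = 4; sub 5 for 4: 5; = 5; G_2 = 5−1 = 4
step 2: 4 = 4; sub 6 for 5: 4; = 4; G_3 = 4−1 = 3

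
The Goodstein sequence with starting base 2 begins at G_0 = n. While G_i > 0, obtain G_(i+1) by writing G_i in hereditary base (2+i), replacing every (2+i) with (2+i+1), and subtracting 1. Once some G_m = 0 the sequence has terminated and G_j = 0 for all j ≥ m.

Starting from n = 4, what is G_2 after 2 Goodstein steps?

step 0: 4 = 2^2; sub 3 for 2: 3^3; = 27; G_1 = 27−1 = 26
step 1: 26 = 2·3^2 + 2·3 + 2; sub 4 for 3: 2·4^2 + 2·4 + 2; = 42; G_2 = 42−1 = 41
step 2: 41 = 2·4^2 + 2·4 + 1; sub 5 for 4: 2·5^2 + 2·5 + 1; = 61; G_3 = 61−1 = 60

41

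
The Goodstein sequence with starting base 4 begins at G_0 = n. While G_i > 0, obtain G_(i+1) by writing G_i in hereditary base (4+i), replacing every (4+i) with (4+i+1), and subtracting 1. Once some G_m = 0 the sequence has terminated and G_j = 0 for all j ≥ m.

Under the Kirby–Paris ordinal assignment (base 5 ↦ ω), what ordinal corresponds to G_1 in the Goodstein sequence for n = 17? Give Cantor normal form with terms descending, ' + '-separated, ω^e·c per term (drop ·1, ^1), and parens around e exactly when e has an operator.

G_0 = 17. HB_4(17) = 4^2 + 1. Bump = 26. G_1 = 25.
G_1 = 25. HB_5(25) = 5^2. Bump = 36. G_2 = 35.

ω^2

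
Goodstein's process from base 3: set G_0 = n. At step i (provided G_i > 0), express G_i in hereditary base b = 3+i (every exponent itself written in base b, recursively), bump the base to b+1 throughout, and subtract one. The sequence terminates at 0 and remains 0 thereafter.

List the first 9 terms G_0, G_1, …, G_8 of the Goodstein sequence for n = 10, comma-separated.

10, 16, 24, 27, 30, 33, 36, 39, 41

G_0 = 10. HB_3(10) = 3^2 + 1. Bump = 17. G_1 = 16.
G_1 = 16. HB_4(16) = 4^2. Bump = 25. G_2 = 24.
G_2 = 24. HB_5(24) = 4·5 + 4. Bump = 28. G_3 = 27.
G_3 = 27. HB_6(27) = 4·6 + 3. Bump = 31. G_4 = 30.
G_4 = 30. HB_7(30) = 4·7 + 2. Bump = 34. G_5 = 33.
G_5 = 33. HB_8(33) = 4·8 + 1. Bump = 37. G_6 = 36.
G_6 = 36. HB_9(36) = 4·9. Bump = 40. G_7 = 39.
G_7 = 39. HB_10(39) = 3·10 + 9. Bump = 42. G_8 = 41.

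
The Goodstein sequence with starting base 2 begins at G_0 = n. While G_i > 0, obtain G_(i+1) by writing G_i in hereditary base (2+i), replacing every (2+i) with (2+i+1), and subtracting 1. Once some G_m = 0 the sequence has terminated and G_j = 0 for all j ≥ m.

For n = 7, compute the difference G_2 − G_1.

229

G_0 = 7. HB_2(7) = 2^2 + 2 + 1. Bump = 31. G_1 = 30.
G_1 = 30. HB_3(30) = 3^3 + 3. Bump = 260. G_2 = 259.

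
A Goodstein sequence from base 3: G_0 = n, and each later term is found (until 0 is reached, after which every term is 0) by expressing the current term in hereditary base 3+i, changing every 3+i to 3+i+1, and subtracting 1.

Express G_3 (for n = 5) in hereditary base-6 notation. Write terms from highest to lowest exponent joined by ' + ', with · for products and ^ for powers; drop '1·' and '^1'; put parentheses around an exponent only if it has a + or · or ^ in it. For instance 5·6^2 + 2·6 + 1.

5

base 3: 5 = 3 + 2; at 4: 4 + 2 = 6; next = 5
base 4: 5 = 4 + 1; at 5: 5 + 1 = 6; next = 5
base 5: 5 = 5; at 6: 6 = 6; next = 5
base 6: 5 = 5; at 7: 5 = 5; next = 4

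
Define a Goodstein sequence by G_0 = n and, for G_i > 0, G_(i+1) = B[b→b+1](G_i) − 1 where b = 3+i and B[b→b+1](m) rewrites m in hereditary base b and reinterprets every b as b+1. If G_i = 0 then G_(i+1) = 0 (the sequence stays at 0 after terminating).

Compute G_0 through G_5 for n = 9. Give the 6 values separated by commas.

9, 15, 17, 19, 21, 23

step 0: 9 = 3^2; sub 4 for 3: 4^2; = 16; G_1 = 16−1 = 15
step 1: 15 = 3·4 + 3; sub 5 for 4: 3·5 + 3; = 18; G_2 = 18−1 = 17
step 2: 17 = 3·5 + 2; sub 6 for 5: 3·6 + 2; = 20; G_3 = 20−1 = 19
step 3: 19 = 3·6 + 1; sub 7 for 6: 3·7 + 1; = 22; G_4 = 22−1 = 21
step 4: 21 = 3·7; sub 8 for 7: 3·8; = 24; G_5 = 24−1 = 23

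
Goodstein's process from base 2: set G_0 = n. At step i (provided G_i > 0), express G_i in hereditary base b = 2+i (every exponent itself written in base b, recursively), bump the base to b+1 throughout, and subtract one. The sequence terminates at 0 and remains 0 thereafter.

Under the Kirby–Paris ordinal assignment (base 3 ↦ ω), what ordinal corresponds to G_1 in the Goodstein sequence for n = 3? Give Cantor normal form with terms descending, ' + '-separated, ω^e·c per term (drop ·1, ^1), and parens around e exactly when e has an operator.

(0) 3|_2 = 2 + 1 ↦ 3 + 1|_3 = 4 ⇒ 3
(1) 3|_3 = 3 ↦ 4|_4 = 4 ⇒ 3

ω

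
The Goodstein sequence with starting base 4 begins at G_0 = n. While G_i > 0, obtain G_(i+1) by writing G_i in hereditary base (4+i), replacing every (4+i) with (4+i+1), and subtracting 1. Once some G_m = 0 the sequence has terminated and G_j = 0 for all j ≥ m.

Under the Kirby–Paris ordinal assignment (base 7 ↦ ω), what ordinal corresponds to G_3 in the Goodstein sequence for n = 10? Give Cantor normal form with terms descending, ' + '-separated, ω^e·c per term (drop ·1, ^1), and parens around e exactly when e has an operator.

ω + 6

(0) 10|_4 = 2·4 + 2 ↦ 2·5 + 2|_5 = 12 ⇒ 11
(1) 11|_5 = 2·5 + 1 ↦ 2·6 + 1|_6 = 13 ⇒ 12
(2) 12|_6 = 2·6 ↦ 2·7|_7 = 14 ⇒ 13
(3) 13|_7 = 7 + 6 ↦ 8 + 6|_8 = 14 ⇒ 13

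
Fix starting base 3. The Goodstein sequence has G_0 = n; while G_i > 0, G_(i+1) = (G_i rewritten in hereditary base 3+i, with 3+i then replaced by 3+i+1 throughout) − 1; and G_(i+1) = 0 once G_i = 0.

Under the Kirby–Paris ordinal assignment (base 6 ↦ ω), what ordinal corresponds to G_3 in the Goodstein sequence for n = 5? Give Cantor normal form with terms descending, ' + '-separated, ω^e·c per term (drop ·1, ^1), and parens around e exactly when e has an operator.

5

i=0: 5 = 3 + 2 (b=3); 3→4: 4 + 2 = 6; 6−1 = 5
i=1: 5 = 4 + 1 (b=4); 4→5: 5 + 1 = 6; 6−1 = 5
i=2: 5 = 5 (b=5); 5→6: 6 = 6; 6−1 = 5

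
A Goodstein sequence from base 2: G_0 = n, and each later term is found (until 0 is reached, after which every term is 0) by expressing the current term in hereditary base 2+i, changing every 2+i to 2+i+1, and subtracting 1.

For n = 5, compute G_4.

775

5 —HB2→ 2^2 + 1 —bump→ 3^3 + 1 = 28 —(−1)→ 27
27 —HB3→ 3^3 —bump→ 4^4 = 256 —(−1)→ 255
255 —HB4→ 3·4^3 + 3·4^2 + 3·4 + 3 —bump→ 3·5^3 + 3·5^2 + 3·5 + 3 = 468 —(−1)→ 467
467 —HB5→ 3·5^3 + 3·5^2 + 3·5 + 2 —bump→ 3·6^3 + 3·6^2 + 3·6 + 2 = 776 —(−1)→ 775
775 —HB6→ 3·6^3 + 3·6^2 + 3·6 + 1 —bump→ 3·7^3 + 3·7^2 + 3·7 + 1 = 1198 —(−1)→ 1197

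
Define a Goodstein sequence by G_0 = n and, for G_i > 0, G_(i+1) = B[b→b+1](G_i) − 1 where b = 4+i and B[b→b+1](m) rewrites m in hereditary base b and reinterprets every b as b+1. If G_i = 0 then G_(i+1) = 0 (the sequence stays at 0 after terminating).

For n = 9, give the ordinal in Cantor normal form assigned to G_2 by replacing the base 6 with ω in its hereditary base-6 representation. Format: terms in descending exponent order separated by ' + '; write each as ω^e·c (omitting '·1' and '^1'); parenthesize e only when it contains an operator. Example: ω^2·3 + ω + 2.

G_0=9  [base 4] 2·4 + 1  →[4↦5]→  2·5 + 1 = 11  −1 ⇒ G_1=10
G_1=10  [base 5] 2·5  →[5↦6]→  2·6 = 12  −1 ⇒ G_2=11
G_2=11  [base 6] 6 + 5  →[6↦7]→  7 + 5 = 12  −1 ⇒ G_3=11

ω + 5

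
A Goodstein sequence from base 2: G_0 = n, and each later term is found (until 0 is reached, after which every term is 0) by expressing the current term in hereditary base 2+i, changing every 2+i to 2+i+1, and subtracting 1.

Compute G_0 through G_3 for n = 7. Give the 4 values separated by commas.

7, 30, 259, 3127

G_0=7  [base 2] 2^2 + 2 + 1  →[2↦3]→  3^3 + 3 + 1 = 31  −1 ⇒ G_1=30
G_1=30  [base 3] 3^3 + 3  →[3↦4]→  4^4 + 4 = 260  −1 ⇒ G_2=259
G_2=259  [base 4] 4^4 + 3  →[4↦5]→  5^5 + 3 = 3128  −1 ⇒ G_3=3127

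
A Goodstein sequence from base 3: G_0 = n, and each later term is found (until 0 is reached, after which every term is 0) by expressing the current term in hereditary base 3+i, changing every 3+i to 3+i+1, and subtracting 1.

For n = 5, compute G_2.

[0] 5 ≡ 3 + 2 (base 3). Lift 4: 6. −1: 5.
[1] 5 ≡ 4 + 1 (base 4). Lift 5: 6. −1: 5.
[2] 5 ≡ 5 (base 5). Lift 6: 6. −1: 5.

5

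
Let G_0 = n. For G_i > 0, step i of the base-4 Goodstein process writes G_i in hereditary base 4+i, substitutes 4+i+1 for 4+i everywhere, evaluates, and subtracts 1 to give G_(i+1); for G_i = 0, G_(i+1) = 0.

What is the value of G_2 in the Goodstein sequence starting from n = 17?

base 4: 17 = 4^2 + 1; at 5: 5^2 + 1 = 26; next = 25
base 5: 25 = 5^2; at 6: 6^2 = 36; next = 35
base 6: 35 = 5·6 + 5; at 7: 5·7 + 5 = 40; next = 39

35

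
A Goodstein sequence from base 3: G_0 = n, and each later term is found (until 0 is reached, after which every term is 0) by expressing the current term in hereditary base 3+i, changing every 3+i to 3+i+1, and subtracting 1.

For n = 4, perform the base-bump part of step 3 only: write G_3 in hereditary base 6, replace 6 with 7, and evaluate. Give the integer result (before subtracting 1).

G_0=4  [base 3] 3 + 1  →[3↦4]→  4 + 1 = 5  −1 ⇒ G_1=4
G_1=4  [base 4] 4  →[4↦5]→  5 = 5  −1 ⇒ G_2=4
G_2=4  [base 5] 4  →[5↦6]→  4 = 4  −1 ⇒ G_3=3
G_3=3  [base 6] 3  →[6↦7]→  3 = 3  −1 ⇒ G_4=2

3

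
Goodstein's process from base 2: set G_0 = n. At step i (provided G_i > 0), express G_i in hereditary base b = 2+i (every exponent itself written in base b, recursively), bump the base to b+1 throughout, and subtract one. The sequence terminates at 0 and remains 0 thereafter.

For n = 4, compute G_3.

60

step 0: 4 = 2^2; sub 3 for 2: 3^3; = 27; G_1 = 27−1 = 26
step 1: 26 = 2·3^2 + 2·3 + 2; sub 4 for 3: 2·4^2 + 2·4 + 2; = 42; G_2 = 42−1 = 41
step 2: 41 = 2·4^2 + 2·4 + 1; sub 5 for 4: 2·5^2 + 2·5 + 1; = 61; G_3 = 61−1 = 60
step 3: 60 = 2·5^2 + 2·5; sub 6 for 5: 2·6^2 + 2·6; = 84; G_4 = 84−1 = 83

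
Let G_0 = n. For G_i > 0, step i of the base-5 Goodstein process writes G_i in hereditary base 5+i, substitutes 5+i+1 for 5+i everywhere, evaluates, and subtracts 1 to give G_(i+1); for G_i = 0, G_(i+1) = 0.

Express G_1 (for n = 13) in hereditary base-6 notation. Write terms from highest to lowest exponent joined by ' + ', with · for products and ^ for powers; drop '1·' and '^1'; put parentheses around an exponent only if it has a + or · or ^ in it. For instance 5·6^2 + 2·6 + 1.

2·6 + 2

13 —HB5→ 2·5 + 3 —bump→ 2·6 + 3 = 15 —(−1)→ 14
14 —HB6→ 2·6 + 2 —bump→ 2·7 + 2 = 16 —(−1)→ 15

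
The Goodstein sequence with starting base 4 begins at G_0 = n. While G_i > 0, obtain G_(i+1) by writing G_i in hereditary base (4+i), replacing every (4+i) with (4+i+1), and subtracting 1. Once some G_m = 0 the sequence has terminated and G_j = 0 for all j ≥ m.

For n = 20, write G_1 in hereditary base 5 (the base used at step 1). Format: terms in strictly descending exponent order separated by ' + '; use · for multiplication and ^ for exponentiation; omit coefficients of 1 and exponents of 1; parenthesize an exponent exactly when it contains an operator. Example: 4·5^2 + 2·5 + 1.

5^2 + 4

base 4: 20 = 4^2 + 4; at 5: 5^2 + 5 = 30; next = 29
base 5: 29 = 5^2 + 4; at 6: 6^2 + 4 = 40; next = 39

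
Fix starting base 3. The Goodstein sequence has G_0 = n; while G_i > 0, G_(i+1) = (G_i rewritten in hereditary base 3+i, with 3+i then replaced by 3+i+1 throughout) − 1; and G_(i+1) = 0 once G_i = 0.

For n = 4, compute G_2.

4

G_0 = 4. HB_3(4) = 3 + 1. Bump = 5. G_1 = 4.
G_1 = 4. HB_4(4) = 4. Bump = 5. G_2 = 4.
G_2 = 4. HB_5(4) = 4. Bump = 4. G_3 = 3.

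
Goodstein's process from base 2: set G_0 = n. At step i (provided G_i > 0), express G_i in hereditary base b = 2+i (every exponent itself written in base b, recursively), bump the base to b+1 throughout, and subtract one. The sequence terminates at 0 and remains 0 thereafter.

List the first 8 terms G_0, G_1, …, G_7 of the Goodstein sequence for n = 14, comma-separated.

base 2: 14 = 2^(2 + 1) + 2^2 + 2; at 3: 3^(3 + 1) + 3^3 + 3 = 111; next = 110
base 3: 110 = 3^(3 + 1) + 3^3 + 2; at 4: 4^(4 + 1) + 4^4 + 2 = 1282; next = 1281
base 4: 1281 = 4^(4 + 1) + 4^4 + 1; at 5: 5^(5 + 1) + 5^5 + 1 = 18751; next = 18750
base 5: 18750 = 5^(5 + 1) + 5^5; at 6: 6^(6 + 1) + 6^6 = 326592; next = 326591
base 6: 326591 = 6^(6 + 1) + 5·6^5 + 5·6^4 + 5·6^3 + 5·6^2 + 5·6 + 5; at 7: 7^(7 + 1) + 5·7^5 + 5·7^4 + 5·7^3 + 5·7^2 + 5·7 + 5 = 5862841; next = 5862840
base 7: 5862840 = 7^(7 + 1) + 5·7^5 + 5·7^4 + 5·7^3 + 5·7^2 + 5·7 + 4; at 8: 8^(8 + 1) + 5·8^5 + 5·8^4 + 5·8^3 + 5·8^2 + 5·8 + 4 = 134404972; next = 134404971
base 8: 134404971 = 8^(8 + 1) + 5·8^5 + 5·8^4 + 5·8^3 + 5·8^2 + 5·8 + 3; at 9: 9^(9 + 1) + 5·9^5 + 5·9^4 + 5·9^3 + 5·9^2 + 5·9 + 3 = 3487116549; next = 3487116548

14, 110, 1281, 18750, 326591, 5862840, 134404971, 3487116548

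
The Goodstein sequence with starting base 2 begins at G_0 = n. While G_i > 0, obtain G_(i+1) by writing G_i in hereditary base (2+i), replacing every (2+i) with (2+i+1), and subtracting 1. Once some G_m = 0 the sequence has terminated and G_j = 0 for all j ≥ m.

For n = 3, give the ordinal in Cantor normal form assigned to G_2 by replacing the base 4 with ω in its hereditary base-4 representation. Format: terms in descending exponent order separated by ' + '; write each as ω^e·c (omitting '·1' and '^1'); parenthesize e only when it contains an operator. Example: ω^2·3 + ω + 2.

3 —HB2→ 2 + 1 —bump→ 3 + 1 = 4 —(−1)→ 3
3 —HB3→ 3 —bump→ 4 = 4 —(−1)→ 3
3 —HB4→ 3 —bump→ 3 = 3 —(−1)→ 2

3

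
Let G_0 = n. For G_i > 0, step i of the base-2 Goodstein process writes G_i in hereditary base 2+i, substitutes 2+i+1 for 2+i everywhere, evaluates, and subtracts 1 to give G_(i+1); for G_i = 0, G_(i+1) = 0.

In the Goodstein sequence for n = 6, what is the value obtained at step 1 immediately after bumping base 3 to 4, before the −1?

258

G_0 = 6. HB_2(6) = 2^2 + 2. Bump = 30. G_1 = 29.
G_1 = 29. HB_3(29) = 3^3 + 2. Bump = 258. G_2 = 257.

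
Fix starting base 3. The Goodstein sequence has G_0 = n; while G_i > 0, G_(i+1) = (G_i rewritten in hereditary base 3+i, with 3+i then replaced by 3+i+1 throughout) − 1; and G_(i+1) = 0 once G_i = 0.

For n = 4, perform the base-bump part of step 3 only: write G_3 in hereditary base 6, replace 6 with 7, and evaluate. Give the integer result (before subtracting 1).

3

base 3: 4 = 3 + 1; at 4: 4 + 1 = 5; next = 4
base 4: 4 = 4; at 5: 5 = 5; next = 4
base 5: 4 = 4; at 6: 4 = 4; next = 3
base 6: 3 = 3; at 7: 3 = 3; next = 2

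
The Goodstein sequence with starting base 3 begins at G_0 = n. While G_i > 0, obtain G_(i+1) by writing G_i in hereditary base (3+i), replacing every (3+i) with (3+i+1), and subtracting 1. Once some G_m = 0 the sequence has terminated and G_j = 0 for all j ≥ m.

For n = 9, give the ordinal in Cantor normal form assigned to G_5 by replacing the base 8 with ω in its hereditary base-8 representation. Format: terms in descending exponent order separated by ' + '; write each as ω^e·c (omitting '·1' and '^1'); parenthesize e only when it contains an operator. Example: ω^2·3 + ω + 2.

G_0=9  [base 3] 3^2  →[3↦4]→  4^2 = 16  −1 ⇒ G_1=15
G_1=15  [base 4] 3·4 + 3  →[4↦5]→  3·5 + 3 = 18  −1 ⇒ G_2=17
G_2=17  [base 5] 3·5 + 2  →[5↦6]→  3·6 + 2 = 20  −1 ⇒ G_3=19
G_3=19  [base 6] 3·6 + 1  →[6↦7]→  3·7 + 1 = 22  −1 ⇒ G_4=21
G_4=21  [base 7] 3·7  →[7↦8]→  3·8 = 24  −1 ⇒ G_5=23
G_5=23  [base 8] 2·8 + 7  →[8↦9]→  2·9 + 7 = 25  −1 ⇒ G_6=24

ω·2 + 7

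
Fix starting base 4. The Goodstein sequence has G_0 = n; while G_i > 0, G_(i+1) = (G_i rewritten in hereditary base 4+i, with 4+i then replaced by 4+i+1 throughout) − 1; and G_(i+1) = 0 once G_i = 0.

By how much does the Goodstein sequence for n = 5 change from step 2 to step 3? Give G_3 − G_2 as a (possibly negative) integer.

step 0: 5 = 4 + 1; sub 5 for 4: 5 + 1; = 6; G_1 = 6−1 = 5
step 1: 5 = 5; sub 6 for 5: 6; = 6; G_2 = 6−1 = 5
step 2: 5 = 5; sub 7 for 6: 5; = 5; G_3 = 5−1 = 4

-1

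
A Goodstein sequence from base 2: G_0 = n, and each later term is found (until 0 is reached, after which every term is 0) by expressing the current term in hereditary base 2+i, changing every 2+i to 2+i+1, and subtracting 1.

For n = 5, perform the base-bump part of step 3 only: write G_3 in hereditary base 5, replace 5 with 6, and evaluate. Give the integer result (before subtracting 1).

G_0=5  [base 2] 2^2 + 1  →[2↦3]→  3^3 + 1 = 28  −1 ⇒ G_1=27
G_1=27  [base 3] 3^3  →[3↦4]→  4^4 = 256  −1 ⇒ G_2=255
G_2=255  [base 4] 3·4^3 + 3·4^2 + 3·4 + 3  →[4↦5]→  3·5^3 + 3·5^2 + 3·5 + 3 = 468  −1 ⇒ G_3=467
G_3=467  [base 5] 3·5^3 + 3·5^2 + 3·5 + 2  →[5↦6]→  3·6^3 + 3·6^2 + 3·6 + 2 = 776  −1 ⇒ G_4=775

776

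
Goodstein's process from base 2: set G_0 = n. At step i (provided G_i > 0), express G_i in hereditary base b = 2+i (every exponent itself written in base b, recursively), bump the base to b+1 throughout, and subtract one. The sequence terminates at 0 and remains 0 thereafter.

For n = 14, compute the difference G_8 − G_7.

14 —HB2→ 2^(2 + 1) + 2^2 + 2 —bump→ 3^(3 + 1) + 3^3 + 3 = 111 —(−1)→ 110
110 —HB3→ 3^(3 + 1) + 3^3 + 2 —bump→ 4^(4 + 1) + 4^4 + 2 = 1282 —(−1)→ 1281
1281 —HB4→ 4^(4 + 1) + 4^4 + 1 —bump→ 5^(5 + 1) + 5^5 + 1 = 18751 —(−1)→ 18750
18750 —HB5→ 5^(5 + 1) + 5^5 —bump→ 6^(6 + 1) + 6^6 = 326592 —(−1)→ 326591
326591 —HB6→ 6^(6 + 1) + 5·6^5 + 5·6^4 + 5·6^3 + 5·6^2 + 5·6 + 5 —bump→ 7^(7 + 1) + 5·7^5 + 5·7^4 + 5·7^3 + 5·7^2 + 5·7 + 5 = 5862841 —(−1)→ 5862840
5862840 —HB7→ 7^(7 + 1) + 5·7^5 + 5·7^4 + 5·7^3 + 5·7^2 + 5·7 + 4 —bump→ 8^(8 + 1) + 5·8^5 + 5·8^4 + 5·8^3 + 5·8^2 + 5·8 + 4 = 134404972 —(−1)→ 134404971
134404971 —HB8→ 8^(8 + 1) + 5·8^5 + 5·8^4 + 5·8^3 + 5·8^2 + 5·8 + 3 —bump→ 9^(9 + 1) + 5·9^5 + 5·9^4 + 5·9^3 + 5·9^2 + 5·9 + 3 = 3487116549 —(−1)→ 3487116548
3487116548 —HB9→ 9^(9 + 1) + 5·9^5 + 5·9^4 + 5·9^3 + 5·9^2 + 5·9 + 2 —bump→ 10^(10 + 1) + 5·10^5 + 5·10^4 + 5·10^3 + 5·10^2 + 5·10 + 2 = 100000555552 —(−1)→ 100000555551

96513439003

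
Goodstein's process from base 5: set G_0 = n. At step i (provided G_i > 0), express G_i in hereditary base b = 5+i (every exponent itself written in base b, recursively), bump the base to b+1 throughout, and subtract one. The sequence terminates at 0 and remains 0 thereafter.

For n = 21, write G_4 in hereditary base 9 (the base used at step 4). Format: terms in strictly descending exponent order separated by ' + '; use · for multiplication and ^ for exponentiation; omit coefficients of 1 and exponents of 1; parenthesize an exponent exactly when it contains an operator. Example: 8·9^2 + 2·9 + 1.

i=0: 21 = 4·5 + 1 (b=5); 5→6: 4·6 + 1 = 25; 25−1 = 24
i=1: 24 = 4·6 (b=6); 6→7: 4·7 = 28; 28−1 = 27
i=2: 27 = 3·7 + 6 (b=7); 7→8: 3·8 + 6 = 30; 30−1 = 29
i=3: 29 = 3·8 + 5 (b=8); 8→9: 3·9 + 5 = 32; 32−1 = 31
i=4: 31 = 3·9 + 4 (b=9); 9→10: 3·10 + 4 = 34; 34−1 = 33

3·9 + 4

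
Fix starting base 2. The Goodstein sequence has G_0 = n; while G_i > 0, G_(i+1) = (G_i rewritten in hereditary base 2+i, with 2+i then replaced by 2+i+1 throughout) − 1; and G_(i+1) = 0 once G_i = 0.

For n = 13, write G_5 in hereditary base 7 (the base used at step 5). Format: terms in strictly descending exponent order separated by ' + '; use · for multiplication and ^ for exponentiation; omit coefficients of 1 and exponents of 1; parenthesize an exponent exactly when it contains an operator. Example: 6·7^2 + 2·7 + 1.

7^(7 + 1) + 3·7^3 + 3·7^2 + 3·7

[0] 13 ≡ 2^(2 + 1) + 2^2 + 1 (base 2). Lift 3: 109. −1: 108.
[1] 108 ≡ 3^(3 + 1) + 3^3 (base 3). Lift 4: 1280. −1: 1279.
[2] 1279 ≡ 4^(4 + 1) + 3·4^3 + 3·4^2 + 3·4 + 3 (base 4). Lift 5: 16093. −1: 16092.
[3] 16092 ≡ 5^(5 + 1) + 3·5^3 + 3·5^2 + 3·5 + 2 (base 5). Lift 6: 280712. −1: 280711.
[4] 280711 ≡ 6^(6 + 1) + 3·6^3 + 3·6^2 + 3·6 + 1 (base 6). Lift 7: 5765999. −1: 5765998.
[5] 5765998 ≡ 7^(7 + 1) + 3·7^3 + 3·7^2 + 3·7 (base 7). Lift 8: 134219480. −1: 134219479.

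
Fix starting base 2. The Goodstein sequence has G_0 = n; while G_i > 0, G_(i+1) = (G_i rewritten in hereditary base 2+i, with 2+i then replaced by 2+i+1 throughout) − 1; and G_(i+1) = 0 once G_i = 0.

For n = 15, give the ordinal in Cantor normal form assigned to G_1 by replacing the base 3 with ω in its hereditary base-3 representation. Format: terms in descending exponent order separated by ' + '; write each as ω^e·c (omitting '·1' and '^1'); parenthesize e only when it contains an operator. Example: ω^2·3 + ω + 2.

step 0: 15 = 2^(2 + 1) + 2^2 + 2 + 1; sub 3 for 2: 3^(3 + 1) + 3^3 + 3 + 1; = 112; G_1 = 112−1 = 111
step 1: 111 = 3^(3 + 1) + 3^3 + 3; sub 4 for 3: 4^(4 + 1) + 4^4 + 4; = 1284; G_2 = 1284−1 = 1283

ω^(ω + 1) + ω^ω + ω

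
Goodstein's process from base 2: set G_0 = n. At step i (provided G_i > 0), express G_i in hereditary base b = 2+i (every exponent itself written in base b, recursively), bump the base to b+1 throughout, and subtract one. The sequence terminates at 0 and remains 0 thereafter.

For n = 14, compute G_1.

110

[0] 14 ≡ 2^(2 + 1) + 2^2 + 2 (base 2). Lift 3: 111. −1: 110.
[1] 110 ≡ 3^(3 + 1) + 3^3 + 2 (base 3). Lift 4: 1282. −1: 1281.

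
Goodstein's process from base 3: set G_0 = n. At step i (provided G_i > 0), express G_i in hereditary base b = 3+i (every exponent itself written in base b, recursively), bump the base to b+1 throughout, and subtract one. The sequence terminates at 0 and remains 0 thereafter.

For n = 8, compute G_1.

9

8 —HB3→ 2·3 + 2 —bump→ 2·4 + 2 = 10 —(−1)→ 9
9 —HB4→ 2·4 + 1 —bump→ 2·5 + 1 = 11 —(−1)→ 10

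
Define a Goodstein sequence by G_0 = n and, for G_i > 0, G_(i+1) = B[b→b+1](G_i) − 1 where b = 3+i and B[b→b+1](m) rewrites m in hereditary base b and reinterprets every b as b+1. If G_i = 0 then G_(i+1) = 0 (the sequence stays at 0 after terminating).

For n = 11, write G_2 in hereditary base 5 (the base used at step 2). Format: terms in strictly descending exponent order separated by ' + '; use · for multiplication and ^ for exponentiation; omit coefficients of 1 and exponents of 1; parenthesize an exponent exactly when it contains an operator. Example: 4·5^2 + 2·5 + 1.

5^2

G_0 = 11. HB_3(11) = 3^2 + 2. Bump = 18. G_1 = 17.
G_1 = 17. HB_4(17) = 4^2 + 1. Bump = 26. G_2 = 25.
G_2 = 25. HB_5(25) = 5^2. Bump = 36. G_3 = 35.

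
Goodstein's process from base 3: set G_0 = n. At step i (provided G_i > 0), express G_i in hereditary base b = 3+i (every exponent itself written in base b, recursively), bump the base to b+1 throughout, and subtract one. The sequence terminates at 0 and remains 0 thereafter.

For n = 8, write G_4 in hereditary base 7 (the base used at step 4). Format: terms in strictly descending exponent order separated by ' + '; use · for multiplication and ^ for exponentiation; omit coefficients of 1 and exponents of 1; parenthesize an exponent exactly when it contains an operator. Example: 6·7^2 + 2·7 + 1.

G_0=8  [base 3] 2·3 + 2  →[3↦4]→  2·4 + 2 = 10  −1 ⇒ G_1=9
G_1=9  [base 4] 2·4 + 1  →[4↦5]→  2·5 + 1 = 11  −1 ⇒ G_2=10
G_2=10  [base 5] 2·5  →[5↦6]→  2·6 = 12  −1 ⇒ G_3=11
G_3=11  [base 6] 6 + 5  →[6↦7]→  7 + 5 = 12  −1 ⇒ G_4=11

7 + 4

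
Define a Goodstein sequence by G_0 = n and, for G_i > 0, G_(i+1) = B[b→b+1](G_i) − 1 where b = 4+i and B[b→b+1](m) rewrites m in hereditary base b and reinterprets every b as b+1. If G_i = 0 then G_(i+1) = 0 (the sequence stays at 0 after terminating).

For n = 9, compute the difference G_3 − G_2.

[0] 9 ≡ 2·4 + 1 (base 4). Lift 5: 11. −1: 10.
[1] 10 ≡ 2·5 (base 5). Lift 6: 12. −1: 11.
[2] 11 ≡ 6 + 5 (base 6). Lift 7: 12. −1: 11.

0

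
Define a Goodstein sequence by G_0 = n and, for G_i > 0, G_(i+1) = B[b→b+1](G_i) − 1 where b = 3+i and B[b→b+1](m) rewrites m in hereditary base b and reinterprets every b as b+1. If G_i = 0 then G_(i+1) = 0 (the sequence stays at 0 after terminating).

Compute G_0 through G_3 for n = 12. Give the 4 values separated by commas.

base 3: 12 = 3^2 + 3; at 4: 4^2 + 4 = 20; next = 19
base 4: 19 = 4^2 + 3; at 5: 5^2 + 3 = 28; next = 27
base 5: 27 = 5^2 + 2; at 6: 6^2 + 2 = 38; next = 37

12, 19, 27, 37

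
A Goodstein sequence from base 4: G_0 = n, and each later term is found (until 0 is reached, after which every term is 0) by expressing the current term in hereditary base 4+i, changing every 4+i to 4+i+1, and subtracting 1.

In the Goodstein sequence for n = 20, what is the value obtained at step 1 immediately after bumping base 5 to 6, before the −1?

40

(0) 20|_4 = 4^2 + 4 ↦ 5^2 + 5|_5 = 30 ⇒ 29
(1) 29|_5 = 5^2 + 4 ↦ 6^2 + 4|_6 = 40 ⇒ 39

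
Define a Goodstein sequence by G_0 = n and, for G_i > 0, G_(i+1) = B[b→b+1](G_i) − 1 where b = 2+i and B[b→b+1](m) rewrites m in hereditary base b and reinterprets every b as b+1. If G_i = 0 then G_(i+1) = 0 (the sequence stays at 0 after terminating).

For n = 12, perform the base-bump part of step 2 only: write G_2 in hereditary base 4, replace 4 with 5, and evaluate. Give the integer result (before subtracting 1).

i=0: 12 = 2^(2 + 1) + 2^2 (b=2); 2→3: 3^(3 + 1) + 3^3 = 108; 108−1 = 107
i=1: 107 = 3^(3 + 1) + 2·3^2 + 2·3 + 2 (b=3); 3→4: 4^(4 + 1) + 2·4^2 + 2·4 + 2 = 1066; 1066−1 = 1065
i=2: 1065 = 4^(4 + 1) + 2·4^2 + 2·4 + 1 (b=4); 4→5: 5^(5 + 1) + 2·5^2 + 2·5 + 1 = 15686; 15686−1 = 15685

15686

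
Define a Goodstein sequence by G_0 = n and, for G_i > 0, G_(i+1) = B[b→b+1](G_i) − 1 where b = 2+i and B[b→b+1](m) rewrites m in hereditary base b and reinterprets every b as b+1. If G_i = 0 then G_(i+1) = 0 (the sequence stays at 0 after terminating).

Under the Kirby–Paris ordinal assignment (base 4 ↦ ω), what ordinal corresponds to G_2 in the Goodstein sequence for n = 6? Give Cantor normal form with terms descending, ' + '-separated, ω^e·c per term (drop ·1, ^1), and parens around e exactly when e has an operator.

6 —HB2→ 2^2 + 2 —bump→ 3^3 + 3 = 30 —(−1)→ 29
29 —HB3→ 3^3 + 2 —bump→ 4^4 + 2 = 258 —(−1)→ 257

ω^ω + 1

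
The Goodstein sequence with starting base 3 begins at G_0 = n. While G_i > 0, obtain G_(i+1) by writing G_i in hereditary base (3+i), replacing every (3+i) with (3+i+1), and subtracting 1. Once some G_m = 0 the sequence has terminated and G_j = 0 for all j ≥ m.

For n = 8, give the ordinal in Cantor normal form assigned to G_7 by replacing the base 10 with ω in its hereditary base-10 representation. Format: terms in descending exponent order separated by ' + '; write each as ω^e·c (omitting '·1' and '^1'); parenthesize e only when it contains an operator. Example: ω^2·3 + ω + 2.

G_0 = 8. HB_3(8) = 2·3 + 2. Bump = 10. G_1 = 9.
G_1 = 9. HB_4(9) = 2·4 + 1. Bump = 11. G_2 = 10.
G_2 = 10. HB_5(10) = 2·5. Bump = 12. G_3 = 11.
G_3 = 11. HB_6(11) = 6 + 5. Bump = 12. G_4 = 11.
G_4 = 11. HB_7(11) = 7 + 4. Bump = 12. G_5 = 11.
G_5 = 11. HB_8(11) = 8 + 3. Bump = 12. G_6 = 11.
G_6 = 11. HB_9(11) = 9 + 2. Bump = 12. G_7 = 11.
G_7 = 11. HB_10(11) = 10 + 1. Bump = 12. G_8 = 11.

ω + 1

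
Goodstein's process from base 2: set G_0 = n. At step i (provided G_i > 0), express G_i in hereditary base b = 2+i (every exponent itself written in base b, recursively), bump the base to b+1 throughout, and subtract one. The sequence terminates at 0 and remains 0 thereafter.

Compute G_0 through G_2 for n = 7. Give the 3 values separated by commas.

7, 30, 259

7 —HB2→ 2^2 + 2 + 1 —bump→ 3^3 + 3 + 1 = 31 —(−1)→ 30
30 —HB3→ 3^3 + 3 —bump→ 4^4 + 4 = 260 —(−1)→ 259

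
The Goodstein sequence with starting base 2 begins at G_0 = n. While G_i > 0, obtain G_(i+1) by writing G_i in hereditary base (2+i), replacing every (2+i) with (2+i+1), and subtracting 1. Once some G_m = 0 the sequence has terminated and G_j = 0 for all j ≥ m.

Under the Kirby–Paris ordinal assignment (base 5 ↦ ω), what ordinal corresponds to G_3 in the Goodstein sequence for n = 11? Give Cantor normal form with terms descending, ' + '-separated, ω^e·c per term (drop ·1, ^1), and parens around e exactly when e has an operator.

ω^(ω + 1) + 2

step 0: 11 = 2^(2 + 1) + 2 + 1; sub 3 for 2: 3^(3 + 1) + 3 + 1; = 85; G_1 = 85−1 = 84
step 1: 84 = 3^(3 + 1) + 3; sub 4 for 3: 4^(4 + 1) + 4; = 1028; G_2 = 1028−1 = 1027
step 2: 1027 = 4^(4 + 1) + 3; sub 5 for 4: 5^(5 + 1) + 3; = 15628; G_3 = 15628−1 = 15627
step 3: 15627 = 5^(5 + 1) + 2; sub 6 for 5: 6^(6 + 1) + 2; = 279938; G_4 = 279938−1 = 279937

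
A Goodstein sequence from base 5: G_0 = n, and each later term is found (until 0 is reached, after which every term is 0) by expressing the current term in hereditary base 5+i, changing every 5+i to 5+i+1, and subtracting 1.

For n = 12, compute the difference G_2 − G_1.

[0] 12 ≡ 2·5 + 2 (base 5). Lift 6: 14. −1: 13.
[1] 13 ≡ 2·6 + 1 (base 6). Lift 7: 15. −1: 14.

1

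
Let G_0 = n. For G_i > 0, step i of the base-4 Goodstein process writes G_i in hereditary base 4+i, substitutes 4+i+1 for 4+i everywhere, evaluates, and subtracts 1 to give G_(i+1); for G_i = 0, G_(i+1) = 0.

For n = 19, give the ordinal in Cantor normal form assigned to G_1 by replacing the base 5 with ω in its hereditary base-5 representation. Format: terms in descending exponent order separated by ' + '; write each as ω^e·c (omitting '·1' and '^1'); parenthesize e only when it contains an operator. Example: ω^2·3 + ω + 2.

ω^2 + 2

G_0=19  [base 4] 4^2 + 3  →[4↦5]→  5^2 + 3 = 28  −1 ⇒ G_1=27
G_1=27  [base 5] 5^2 + 2  →[5↦6]→  6^2 + 2 = 38  −1 ⇒ G_2=37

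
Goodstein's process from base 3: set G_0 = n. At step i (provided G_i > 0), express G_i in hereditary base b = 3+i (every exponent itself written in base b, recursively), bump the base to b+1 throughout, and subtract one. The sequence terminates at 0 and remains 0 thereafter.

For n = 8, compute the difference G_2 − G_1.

1

G_0 = 8. HB_3(8) = 2·3 + 2. Bump = 10. G_1 = 9.
G_1 = 9. HB_4(9) = 2·4 + 1. Bump = 11. G_2 = 10.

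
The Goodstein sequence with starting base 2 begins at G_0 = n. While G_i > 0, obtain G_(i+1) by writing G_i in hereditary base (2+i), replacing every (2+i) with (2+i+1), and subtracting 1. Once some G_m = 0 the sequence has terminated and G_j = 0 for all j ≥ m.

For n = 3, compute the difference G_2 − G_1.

0

(0) 3|_2 = 2 + 1 ↦ 3 + 1|_3 = 4 ⇒ 3
(1) 3|_3 = 3 ↦ 4|_4 = 4 ⇒ 3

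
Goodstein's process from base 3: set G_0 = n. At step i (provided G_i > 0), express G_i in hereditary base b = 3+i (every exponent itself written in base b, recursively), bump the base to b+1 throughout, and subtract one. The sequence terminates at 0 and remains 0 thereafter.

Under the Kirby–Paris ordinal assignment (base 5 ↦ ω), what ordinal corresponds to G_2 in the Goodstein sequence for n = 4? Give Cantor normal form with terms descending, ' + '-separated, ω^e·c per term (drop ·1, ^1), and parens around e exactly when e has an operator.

4

G_0 = 4. HB_3(4) = 3 + 1. Bump = 5. G_1 = 4.
G_1 = 4. HB_4(4) = 4. Bump = 5. G_2 = 4.
G_2 = 4. HB_5(4) = 4. Bump = 4. G_3 = 3.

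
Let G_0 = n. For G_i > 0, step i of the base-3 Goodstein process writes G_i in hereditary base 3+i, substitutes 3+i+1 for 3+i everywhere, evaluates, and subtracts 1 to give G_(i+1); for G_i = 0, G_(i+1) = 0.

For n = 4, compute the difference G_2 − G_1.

[0] 4 ≡ 3 + 1 (base 3). Lift 4: 5. −1: 4.
[1] 4 ≡ 4 (base 4). Lift 5: 5. −1: 4.

0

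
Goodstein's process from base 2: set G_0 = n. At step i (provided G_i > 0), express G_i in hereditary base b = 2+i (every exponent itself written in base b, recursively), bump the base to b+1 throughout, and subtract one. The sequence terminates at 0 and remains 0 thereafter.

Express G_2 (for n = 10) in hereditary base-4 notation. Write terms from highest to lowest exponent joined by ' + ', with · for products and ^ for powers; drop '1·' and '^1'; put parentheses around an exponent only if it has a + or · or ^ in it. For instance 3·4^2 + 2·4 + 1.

4^(4 + 1) + 1

[0] 10 ≡ 2^(2 + 1) + 2 (base 2). Lift 3: 84. −1: 83.
[1] 83 ≡ 3^(3 + 1) + 2 (base 3). Lift 4: 1026. −1: 1025.
[2] 1025 ≡ 4^(4 + 1) + 1 (base 4). Lift 5: 15626. −1: 15625.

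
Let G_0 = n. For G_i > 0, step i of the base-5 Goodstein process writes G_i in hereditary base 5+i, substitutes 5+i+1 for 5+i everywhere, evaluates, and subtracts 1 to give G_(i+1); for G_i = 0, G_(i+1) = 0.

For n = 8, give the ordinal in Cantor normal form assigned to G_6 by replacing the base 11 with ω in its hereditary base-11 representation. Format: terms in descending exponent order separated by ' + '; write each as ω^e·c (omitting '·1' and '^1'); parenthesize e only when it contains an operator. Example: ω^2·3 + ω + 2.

6

step 0: 8 = 5 + 3; sub 6 for 5: 6 + 3; = 9; G_1 = 9−1 = 8
step 1: 8 = 6 + 2; sub 7 for 6: 7 + 2; = 9; G_2 = 9−1 = 8
step 2: 8 = 7 + 1; sub 8 for 7: 8 + 1; = 9; G_3 = 9−1 = 8
step 3: 8 = 8; sub 9 for 8: 9; = 9; G_4 = 9−1 = 8
step 4: 8 = 8; sub 10 for 9: 8; = 8; G_5 = 8−1 = 7
step 5: 7 = 7; sub 11 for 10: 7; = 7; G_6 = 7−1 = 6
step 6: 6 = 6; sub 12 for 11: 6; = 6; G_7 = 6−1 = 5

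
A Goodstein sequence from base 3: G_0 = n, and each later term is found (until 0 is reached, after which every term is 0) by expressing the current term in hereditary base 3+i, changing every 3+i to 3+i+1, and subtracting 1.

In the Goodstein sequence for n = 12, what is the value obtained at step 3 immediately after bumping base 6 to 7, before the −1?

50

step 0: 12 = 3^2 + 3; sub 4 for 3: 4^2 + 4; = 20; G_1 = 20−1 = 19
step 1: 19 = 4^2 + 3; sub 5 for 4: 5^2 + 3; = 28; G_2 = 28−1 = 27
step 2: 27 = 5^2 + 2; sub 6 for 5: 6^2 + 2; = 38; G_3 = 38−1 = 37
step 3: 37 = 6^2 + 1; sub 7 for 6: 7^2 + 1; = 50; G_4 = 50−1 = 49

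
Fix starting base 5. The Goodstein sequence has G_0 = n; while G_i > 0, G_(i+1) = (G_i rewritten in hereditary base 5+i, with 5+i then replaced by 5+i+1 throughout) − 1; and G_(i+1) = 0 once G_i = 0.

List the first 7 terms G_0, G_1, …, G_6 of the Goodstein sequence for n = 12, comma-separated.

12, 13, 14, 15, 15, 15, 15

[0] 12 ≡ 2·5 + 2 (base 5). Lift 6: 14. −1: 13.
[1] 13 ≡ 2·6 + 1 (base 6). Lift 7: 15. −1: 14.
[2] 14 ≡ 2·7 (base 7). Lift 8: 16. −1: 15.
[3] 15 ≡ 8 + 7 (base 8). Lift 9: 16. −1: 15.
[4] 15 ≡ 9 + 6 (base 9). Lift 10: 16. −1: 15.
[5] 15 ≡ 10 + 5 (base 10). Lift 11: 16. −1: 15.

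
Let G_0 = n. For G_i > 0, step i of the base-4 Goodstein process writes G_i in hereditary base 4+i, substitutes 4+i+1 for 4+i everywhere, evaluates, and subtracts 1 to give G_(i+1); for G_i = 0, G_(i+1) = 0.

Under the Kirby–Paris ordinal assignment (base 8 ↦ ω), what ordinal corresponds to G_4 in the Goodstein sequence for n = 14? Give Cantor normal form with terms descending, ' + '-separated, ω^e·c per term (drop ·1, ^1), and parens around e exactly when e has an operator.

G_0=14  [base 4] 3·4 + 2  →[4↦5]→  3·5 + 2 = 17  −1 ⇒ G_1=16
G_1=16  [base 5] 3·5 + 1  →[5↦6]→  3·6 + 1 = 19  −1 ⇒ G_2=18
G_2=18  [base 6] 3·6  →[6↦7]→  3·7 = 21  −1 ⇒ G_3=20
G_3=20  [base 7] 2·7 + 6  →[7↦8]→  2·8 + 6 = 22  −1 ⇒ G_4=21
G_4=21  [base 8] 2·8 + 5  →[8↦9]→  2·9 + 5 = 23  −1 ⇒ G_5=22

ω·2 + 5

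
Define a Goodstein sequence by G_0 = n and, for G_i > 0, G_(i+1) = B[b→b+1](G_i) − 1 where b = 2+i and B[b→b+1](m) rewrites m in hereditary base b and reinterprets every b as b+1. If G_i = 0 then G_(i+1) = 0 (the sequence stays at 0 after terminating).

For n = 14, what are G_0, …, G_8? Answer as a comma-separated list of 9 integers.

G_0 = 14. HB_2(14) = 2^(2 + 1) + 2^2 + 2. Bump = 111. G_1 = 110.
G_1 = 110. HB_3(110) = 3^(3 + 1) + 3^3 + 2. Bump = 1282. G_2 = 1281.
G_2 = 1281. HB_4(1281) = 4^(4 + 1) + 4^4 + 1. Bump = 18751. G_3 = 18750.
G_3 = 18750. HB_5(18750) = 5^(5 + 1) + 5^5. Bump = 326592. G_4 = 326591.
G_4 = 326591. HB_6(326591) = 6^(6 + 1) + 5·6^5 + 5·6^4 + 5·6^3 + 5·6^2 + 5·6 + 5. Bump = 5862841. G_5 = 5862840.
G_5 = 5862840. HB_7(5862840) = 7^(7 + 1) + 5·7^5 + 5·7^4 + 5·7^3 + 5·7^2 + 5·7 + 4. Bump = 134404972. G_6 = 134404971.
G_6 = 134404971. HB_8(134404971) = 8^(8 + 1) + 5·8^5 + 5·8^4 + 5·8^3 + 5·8^2 + 5·8 + 3. Bump = 3487116549. G_7 = 3487116548.
G_7 = 3487116548. HB_9(3487116548) = 9^(9 + 1) + 5·9^5 + 5·9^4 + 5·9^3 + 5·9^2 + 5·9 + 2. Bump = 100000555552. G_8 = 100000555551.

14, 110, 1281, 18750, 326591, 5862840, 134404971, 3487116548, 100000555551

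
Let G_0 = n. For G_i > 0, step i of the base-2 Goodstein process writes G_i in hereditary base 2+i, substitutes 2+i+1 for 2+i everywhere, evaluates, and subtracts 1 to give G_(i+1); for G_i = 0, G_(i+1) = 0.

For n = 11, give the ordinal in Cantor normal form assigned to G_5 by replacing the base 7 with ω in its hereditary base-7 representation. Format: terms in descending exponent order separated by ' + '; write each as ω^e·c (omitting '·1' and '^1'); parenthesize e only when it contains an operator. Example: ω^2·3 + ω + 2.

ω^(ω + 1)

(0) 11|_2 = 2^(2 + 1) + 2 + 1 ↦ 3^(3 + 1) + 3 + 1|_3 = 85 ⇒ 84
(1) 84|_3 = 3^(3 + 1) + 3 ↦ 4^(4 + 1) + 4|_4 = 1028 ⇒ 1027
(2) 1027|_4 = 4^(4 + 1) + 3 ↦ 5^(5 + 1) + 3|_5 = 15628 ⇒ 15627
(3) 15627|_5 = 5^(5 + 1) + 2 ↦ 6^(6 + 1) + 2|_6 = 279938 ⇒ 279937
(4) 279937|_6 = 6^(6 + 1) + 1 ↦ 7^(7 + 1) + 1|_7 = 5764802 ⇒ 5764801
(5) 5764801|_7 = 7^(7 + 1) ↦ 8^(8 + 1)|_8 = 134217728 ⇒ 134217727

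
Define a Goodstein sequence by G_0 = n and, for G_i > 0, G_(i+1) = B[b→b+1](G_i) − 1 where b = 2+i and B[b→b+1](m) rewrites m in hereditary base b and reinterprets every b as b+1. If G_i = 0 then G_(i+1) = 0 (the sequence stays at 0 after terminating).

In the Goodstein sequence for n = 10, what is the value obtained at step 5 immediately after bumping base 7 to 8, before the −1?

84073324

10 —HB2→ 2^(2 + 1) + 2 —bump→ 3^(3 + 1) + 3 = 84 —(−1)→ 83
83 —HB3→ 3^(3 + 1) + 2 —bump→ 4^(4 + 1) + 2 = 1026 —(−1)→ 1025
1025 —HB4→ 4^(4 + 1) + 1 —bump→ 5^(5 + 1) + 1 = 15626 —(−1)→ 15625
15625 —HB5→ 5^(5 + 1) —bump→ 6^(6 + 1) = 279936 —(−1)→ 279935
279935 —HB6→ 5·6^6 + 5·6^5 + 5·6^4 + 5·6^3 + 5·6^2 + 5·6 + 5 —bump→ 5·7^7 + 5·7^5 + 5·7^4 + 5·7^3 + 5·7^2 + 5·7 + 5 = 4215755 —(−1)→ 4215754
4215754 —HB7→ 5·7^7 + 5·7^5 + 5·7^4 + 5·7^3 + 5·7^2 + 5·7 + 4 —bump→ 5·8^8 + 5·8^5 + 5·8^4 + 5·8^3 + 5·8^2 + 5·8 + 4 = 84073324 —(−1)→ 84073323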